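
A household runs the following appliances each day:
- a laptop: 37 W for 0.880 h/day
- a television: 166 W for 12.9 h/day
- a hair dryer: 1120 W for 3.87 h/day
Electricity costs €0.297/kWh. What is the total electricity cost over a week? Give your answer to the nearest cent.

€13.53

laptop: 37 W × 0.880 h × 7 d = 228 Wh = 0.2279 kWh
television: 166 W × 12.9 h × 7 d = 14,990 Wh = 14.99 kWh
hair dryer: 1120 W × 3.87 h × 7 d = 30,341 Wh = 30.34 kWh
Total energy = 0.2279 + 14.99 + 30.34 = 45.56 kWh
Cost = 45.56 kWh × €0.297 = €13.53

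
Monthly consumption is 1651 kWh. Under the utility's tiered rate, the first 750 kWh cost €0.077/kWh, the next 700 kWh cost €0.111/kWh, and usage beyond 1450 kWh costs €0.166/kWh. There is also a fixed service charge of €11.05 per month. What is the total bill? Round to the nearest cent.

First 750 kWh × €0.077 = €57.75
Next 700 kWh × €0.111 = €77.70
Remaining 201 kWh × €0.166 = €33.37
Energy charge = €168.82; + service €11.05 = €179.87

€179.87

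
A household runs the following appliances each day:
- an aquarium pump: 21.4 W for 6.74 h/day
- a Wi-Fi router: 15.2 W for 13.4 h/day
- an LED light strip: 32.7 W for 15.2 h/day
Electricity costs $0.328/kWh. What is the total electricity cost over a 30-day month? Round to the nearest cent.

$8.31

aquarium pump: 21.4 W × 6.74 h × 30 d = 4,327 Wh = 4.327 kWh
Wi-Fi router: 15.2 W × 13.4 h × 30 d = 6,110 Wh = 6.11 kWh
LED light strip: 32.7 W × 15.2 h × 30 d = 14,911 Wh = 14.91 kWh
Total energy = 4.327 + 6.11 + 14.91 = 25.35 kWh
Cost = 25.35 kWh × $0.328 = $8.31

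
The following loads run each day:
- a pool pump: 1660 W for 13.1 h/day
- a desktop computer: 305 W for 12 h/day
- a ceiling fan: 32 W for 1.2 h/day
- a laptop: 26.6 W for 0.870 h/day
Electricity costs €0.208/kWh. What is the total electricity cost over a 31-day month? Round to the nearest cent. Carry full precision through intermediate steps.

€164.21

pool pump: 1660 W × 13.1 h × 31 d = 674,126 Wh = 674.1 kWh
desktop computer: 305 W × 12 h × 31 d = 113,460 Wh = 113.5 kWh
ceiling fan: 32 W × 1.2 h × 31 d = 1,190 Wh = 1.19 kWh
laptop: 26.6 W × 0.870 h × 31 d = 717 Wh = 0.7174 kWh
Total energy = 674.1 + 113.5 + 1.19 + 0.7174 = 789.5 kWh
Cost = 789.5 kWh × €0.208 = €164.21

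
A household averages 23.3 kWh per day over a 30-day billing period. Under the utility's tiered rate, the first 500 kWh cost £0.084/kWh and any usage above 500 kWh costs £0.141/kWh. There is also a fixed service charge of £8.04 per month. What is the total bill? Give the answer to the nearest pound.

£78

Usage = 23.3 kWh/day × 30 days = 699 kWh
First 500 kWh × £0.084 = £42.00
Remaining 199 kWh × £0.141 = £28.06
Energy charge = £70.06; + service £8.04 = £78.10 ≈ £78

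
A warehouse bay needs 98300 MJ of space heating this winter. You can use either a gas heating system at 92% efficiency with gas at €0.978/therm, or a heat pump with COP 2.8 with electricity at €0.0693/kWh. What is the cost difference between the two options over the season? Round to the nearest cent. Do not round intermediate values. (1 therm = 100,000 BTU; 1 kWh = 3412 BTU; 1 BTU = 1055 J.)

€314.62

Heat load = 98300 MJ = 98,300,000,000 J / 1055 = 93,175,355 BTU
Gas: input = 93,175,355 / 0.92 = 101,277,560 BTU = 1,013 therm → 1,013 × €0.978 = €990.49
Heat pump: 93,175,355 BTU / 3412 = 27,310 kWh heat; / 2.8 = 9,753 kWh in → × €0.0693 = €675.88
Difference = |€990.49 − €675.88| = €314.62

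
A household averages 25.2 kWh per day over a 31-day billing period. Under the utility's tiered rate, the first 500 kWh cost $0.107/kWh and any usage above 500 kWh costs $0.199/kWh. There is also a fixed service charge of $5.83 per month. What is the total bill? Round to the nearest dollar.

$115

Usage = 25.2 kWh/day × 31 days = 781.2 kWh
First 500 kWh × $0.107 = $53.50
Remaining 281.2 kWh × $0.199 = $55.96
Energy charge = $109.46; + service $5.83 = $115.29 ≈ $115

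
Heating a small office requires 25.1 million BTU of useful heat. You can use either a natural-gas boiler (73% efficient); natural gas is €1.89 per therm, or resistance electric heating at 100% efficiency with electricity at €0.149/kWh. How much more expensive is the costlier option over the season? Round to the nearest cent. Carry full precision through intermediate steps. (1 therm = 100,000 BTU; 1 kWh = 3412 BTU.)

€446.25

Heat load = 25.1 × 10⁶ BTU = 25,100,000 BTU
Gas: input = 25,100,000 / 0.73 = 34,383,562 BTU = 343.8 therm → 343.8 × €1.89 = €649.85
Electric: 25,100,000 BTU / 3412 = 7,356 kWh → × €0.149 = €1,096.10
Difference = |€649.85 − €1,096.10| = €446.25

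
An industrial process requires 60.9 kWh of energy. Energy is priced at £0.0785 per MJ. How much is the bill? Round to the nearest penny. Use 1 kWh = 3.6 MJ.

£17.21

60.9 kWh × (3.6 MJ/kWh) = 219.2 MJ
Cost = 219.2 MJ × £0.0785/MJ = £17.21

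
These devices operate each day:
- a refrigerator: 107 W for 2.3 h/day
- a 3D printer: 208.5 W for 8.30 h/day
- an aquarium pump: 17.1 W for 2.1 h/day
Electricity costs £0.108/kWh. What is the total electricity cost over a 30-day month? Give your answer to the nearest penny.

£6.52

refrigerator: 107 W × 2.3 h × 30 d = 7,383 Wh = 7.383 kWh
3D printer: 208.5 W × 8.30 h × 30 d = 51,917 Wh = 51.92 kWh
aquarium pump: 17.1 W × 2.1 h × 30 d = 1,077 Wh = 1.077 kWh
Total energy = 7.383 + 51.92 + 1.077 = 60.38 kWh
Cost = 60.38 kWh × £0.108 = £6.52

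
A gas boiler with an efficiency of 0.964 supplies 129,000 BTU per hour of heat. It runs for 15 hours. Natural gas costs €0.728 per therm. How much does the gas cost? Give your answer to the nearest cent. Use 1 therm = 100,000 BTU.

Heat delivered = 129,000 BTU/h × 15 h = 1,935,000 BTU
Gas input = 1,935,000 / 0.964 = 2,007,261 BTU
= 2,007,261 / 100,000 = 20.07 therm
Cost = 20.07 × €0.728/therm = €14.61

€14.61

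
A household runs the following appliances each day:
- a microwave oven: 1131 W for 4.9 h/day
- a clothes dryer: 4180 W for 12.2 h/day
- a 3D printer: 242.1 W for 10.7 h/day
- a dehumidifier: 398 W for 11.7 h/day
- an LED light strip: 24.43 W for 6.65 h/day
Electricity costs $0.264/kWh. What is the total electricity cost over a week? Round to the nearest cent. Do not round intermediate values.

$118.17

microwave oven: 1131 W × 4.9 h × 7 d = 38,793 Wh = 38.79 kWh
clothes dryer: 4180 W × 12.2 h × 7 d = 356,972 Wh = 357 kWh
3D printer: 242.1 W × 10.7 h × 7 d = 18,133 Wh = 18.13 kWh
dehumidifier: 398 W × 11.7 h × 7 d = 32,596 Wh = 32.6 kWh
LED light strip: 24.43 W × 6.65 h × 7 d = 1,137 Wh = 1.137 kWh
Total energy = 38.79 + 357 + 18.13 + 32.6 + 1.137 = 447.6 kWh
Cost = 447.6 kWh × $0.264 = $118.17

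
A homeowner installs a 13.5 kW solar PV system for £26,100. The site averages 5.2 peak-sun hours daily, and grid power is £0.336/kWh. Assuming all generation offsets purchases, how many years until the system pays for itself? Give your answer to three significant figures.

3.03 years

Daily generation = 13.5 kW × 5.2 h = 70.2 kWh
Annual generation = 70.2 × 365 = 25623 kWh
Annual savings = 25623 × £0.336 = £8,609.33
Payback = £26,100 / £8,609.33 = 3.03 years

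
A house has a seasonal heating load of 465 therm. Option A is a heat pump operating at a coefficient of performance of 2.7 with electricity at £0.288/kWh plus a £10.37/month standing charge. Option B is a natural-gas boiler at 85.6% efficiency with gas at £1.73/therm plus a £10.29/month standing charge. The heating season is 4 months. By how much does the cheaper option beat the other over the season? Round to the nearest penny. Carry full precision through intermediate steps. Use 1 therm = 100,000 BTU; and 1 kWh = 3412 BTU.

£514.23

Heat load = 465 therm × 100,000 = 46,500,000 BTU
Gas: input = 46,500,000 / 0.856 = 54,322,430 BTU = 543.2 therm → 543.2 × £1.73 = £939.78; + 4 × £10.29 standing = £980.94
Heat pump: 46,500,000 BTU / 3412 = 13,630 kWh heat; / 2.7 = 5,048 kWh in → × £0.288 = £1,453.69; + 4 × £10.37 standing = £1,495.17
Difference = |£980.94 − £1,495.17| = £514.23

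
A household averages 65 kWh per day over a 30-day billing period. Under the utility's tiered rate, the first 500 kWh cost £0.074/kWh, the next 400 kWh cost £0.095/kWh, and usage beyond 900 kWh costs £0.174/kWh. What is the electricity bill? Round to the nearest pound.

£258

Usage = 65 kWh/day × 30 days = 1950 kWh
First 500 kWh × £0.074 = £37.00
Next 400 kWh × £0.095 = £38.00
Remaining 1050 kWh × £0.174 = £182.70
Total = £257.70 ≈ £258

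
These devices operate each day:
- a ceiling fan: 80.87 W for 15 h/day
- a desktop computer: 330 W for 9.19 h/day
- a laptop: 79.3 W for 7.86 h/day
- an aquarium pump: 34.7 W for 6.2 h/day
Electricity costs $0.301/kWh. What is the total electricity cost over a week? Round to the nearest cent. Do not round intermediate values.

$10.71

ceiling fan: 80.87 W × 15 h × 7 d = 8,491 Wh = 8.491 kWh
desktop computer: 330 W × 9.19 h × 7 d = 21,229 Wh = 21.23 kWh
laptop: 79.3 W × 7.86 h × 7 d = 4,363 Wh = 4.363 kWh
aquarium pump: 34.7 W × 6.2 h × 7 d = 1,506 Wh = 1.506 kWh
Total energy = 8.491 + 21.23 + 4.363 + 1.506 = 35.59 kWh
Cost = 35.59 kWh × $0.301 = $10.71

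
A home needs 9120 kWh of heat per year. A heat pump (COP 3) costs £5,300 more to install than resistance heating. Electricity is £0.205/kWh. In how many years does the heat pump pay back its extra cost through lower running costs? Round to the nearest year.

Resistance: 9120 kWh × £0.205 = £1,869.60/yr
Heat pump: 9120 / 3 = 3040 kWh in → × £0.205 = £623.20/yr
Annual savings = £1,246.40
Payback = £5,300 / £1,246.40 = 4.25 years

4 years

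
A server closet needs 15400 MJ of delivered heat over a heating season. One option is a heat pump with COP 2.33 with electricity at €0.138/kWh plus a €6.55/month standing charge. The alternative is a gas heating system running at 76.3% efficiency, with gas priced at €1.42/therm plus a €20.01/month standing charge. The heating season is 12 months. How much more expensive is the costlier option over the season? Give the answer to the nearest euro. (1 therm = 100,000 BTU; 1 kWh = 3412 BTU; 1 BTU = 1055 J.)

Heat load = 15400 MJ = 15,400,000,000 J / 1055 = 14,597,156 BTU
Gas: input = 14,597,156 / 0.763 = 19,131,267 BTU = 191.3 therm → 191.3 × €1.42 = €271.66; + 12 × €20.01 standing = €511.78
Heat pump: 14,597,156 BTU / 3412 = 4,278 kWh heat; / 2.33 = 1,836 kWh in → × €0.138 = €253.39; + 12 × €6.55 standing = €331.99
Difference = |€511.78 − €331.99| = €179.80 ≈ €180

€180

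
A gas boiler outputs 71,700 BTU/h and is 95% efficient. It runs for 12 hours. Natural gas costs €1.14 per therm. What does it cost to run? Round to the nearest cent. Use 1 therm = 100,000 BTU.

€10.32

Heat delivered = 71,700 BTU/h × 12 h = 860,400 BTU
Gas input = 860,400 / 0.95 = 905,684 BTU
= 905,684 / 100,000 = 9.057 therm
Cost = 9.057 × €1.14/therm = €10.32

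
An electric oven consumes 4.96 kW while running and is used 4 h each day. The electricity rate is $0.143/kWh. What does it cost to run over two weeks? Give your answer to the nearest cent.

Energy = 4960 W × 4 h/day × 14 days = 277,760 Wh = 277.8 kWh
Cost = 277.8 kWh × $0.143/kWh = $39.72

$39.72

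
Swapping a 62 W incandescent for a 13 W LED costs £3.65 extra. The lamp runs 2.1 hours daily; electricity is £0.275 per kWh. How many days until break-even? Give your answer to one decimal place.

129.0 days

Power saved = 62 − 13 = 49 W
Daily energy saved = 49 W × 2.1 h = 102.9 Wh = 0.1029 kWh
Daily savings = 0.1029 × £0.275 = £0.0283
Payback = £3.65 / £0.0283 per day = 129 days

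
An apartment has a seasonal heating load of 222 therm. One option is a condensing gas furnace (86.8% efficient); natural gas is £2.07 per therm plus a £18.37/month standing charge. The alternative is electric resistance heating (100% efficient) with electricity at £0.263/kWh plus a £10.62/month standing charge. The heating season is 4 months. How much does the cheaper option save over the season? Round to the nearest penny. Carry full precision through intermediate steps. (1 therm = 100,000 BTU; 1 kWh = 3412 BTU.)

Heat load = 222 therm × 100,000 = 22,200,000 BTU
Gas: input = 22,200,000 / 0.868 = 25,576,037 BTU = 255.8 therm → 255.8 × £2.07 = £529.42; + 4 × £18.37 standing = £602.90
Electric: 22,200,000 BTU / 3412 = 6,506 kWh → × £0.263 = £1,711.20; + 4 × £10.62 standing = £1,753.68
Difference = |£602.90 − £1,753.68| = £1,150.77

£1150.77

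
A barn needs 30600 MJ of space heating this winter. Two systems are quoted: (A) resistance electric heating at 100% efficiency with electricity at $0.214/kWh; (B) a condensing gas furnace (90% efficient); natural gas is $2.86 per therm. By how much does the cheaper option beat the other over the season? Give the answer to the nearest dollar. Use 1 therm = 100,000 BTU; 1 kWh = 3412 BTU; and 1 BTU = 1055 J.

Heat load = 30600 MJ = 30,600,000,000 J / 1055 = 29,004,739 BTU
Gas: input = 29,004,739 / 0.90 = 32,227,488 BTU = 322.3 therm → 322.3 × $2.86 = $921.71
Electric: 29,004,739 BTU / 3412 = 8,501 kWh → × $0.214 = $1,819.17
Difference = |$921.71 − $1,819.17| = $897.47 ≈ $897

$897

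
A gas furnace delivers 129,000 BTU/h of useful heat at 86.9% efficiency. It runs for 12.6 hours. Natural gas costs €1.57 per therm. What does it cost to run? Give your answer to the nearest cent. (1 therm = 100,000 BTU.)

€29.37

Heat delivered = 129,000 BTU/h × 12.6 h = 1,625,400 BTU
Gas input = 1,625,400 / 0.869 = 1,870,426 BTU
= 1,870,426 / 100,000 = 18.7 therm
Cost = 18.7 × €1.57/therm = €29.37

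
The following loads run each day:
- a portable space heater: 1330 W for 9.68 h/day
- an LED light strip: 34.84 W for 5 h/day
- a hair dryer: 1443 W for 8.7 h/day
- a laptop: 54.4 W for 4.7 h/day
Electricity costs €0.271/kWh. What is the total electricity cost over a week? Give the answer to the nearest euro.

€49

portable space heater: 1330 W × 9.68 h × 7 d = 90,121 Wh = 90.12 kWh
LED light strip: 34.84 W × 5 h × 7 d = 1,219 Wh = 1.219 kWh
hair dryer: 1443 W × 8.7 h × 7 d = 87,879 Wh = 87.88 kWh
laptop: 54.4 W × 4.7 h × 7 d = 1,790 Wh = 1.79 kWh
Total energy = 90.12 + 1.219 + 87.88 + 1.79 = 181 kWh
Cost = 181 kWh × €0.271 = €49.05 ≈ €49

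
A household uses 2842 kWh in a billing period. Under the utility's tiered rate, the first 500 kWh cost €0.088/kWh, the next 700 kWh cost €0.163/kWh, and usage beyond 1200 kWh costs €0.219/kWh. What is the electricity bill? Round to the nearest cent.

First 500 kWh × €0.088 = €44.00
Next 700 kWh × €0.163 = €114.10
Remaining 1642 kWh × €0.219 = €359.60
Total = €517.70

€517.70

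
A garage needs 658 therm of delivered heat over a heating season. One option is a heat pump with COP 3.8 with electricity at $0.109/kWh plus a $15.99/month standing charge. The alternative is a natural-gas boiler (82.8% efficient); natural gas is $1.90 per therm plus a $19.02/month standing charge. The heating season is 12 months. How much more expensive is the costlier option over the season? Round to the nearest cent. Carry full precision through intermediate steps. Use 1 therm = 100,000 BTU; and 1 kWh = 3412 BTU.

Heat load = 658 therm × 100,000 = 65,800,000 BTU
Gas: input = 65,800,000 / 0.828 = 79,468,599 BTU = 794.7 therm → 794.7 × $1.90 = $1,509.90; + 12 × $19.02 standing = $1,738.14
Heat pump: 65,800,000 BTU / 3412 = 19,280 kWh heat; / 3.8 = 5,075 kWh in → × $0.109 = $553.17; + 12 × $15.99 standing = $745.05
Difference = |$1,738.14 − $745.05| = $993.09

$993.09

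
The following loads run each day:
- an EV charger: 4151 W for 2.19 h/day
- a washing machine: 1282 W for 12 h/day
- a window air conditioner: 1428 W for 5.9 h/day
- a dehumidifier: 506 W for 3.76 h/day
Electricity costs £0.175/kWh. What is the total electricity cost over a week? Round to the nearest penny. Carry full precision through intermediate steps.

EV charger: 4151 W × 2.19 h × 7 d = 63,635 Wh = 63.63 kWh
washing machine: 1282 W × 12 h × 7 d = 107,688 Wh = 107.7 kWh
window air conditioner: 1428 W × 5.9 h × 7 d = 58,976 Wh = 58.98 kWh
dehumidifier: 506 W × 3.76 h × 7 d = 13,318 Wh = 13.32 kWh
Total energy = 63.63 + 107.7 + 58.98 + 13.32 = 243.6 kWh
Cost = 243.6 kWh × £0.175 = £42.63

£42.63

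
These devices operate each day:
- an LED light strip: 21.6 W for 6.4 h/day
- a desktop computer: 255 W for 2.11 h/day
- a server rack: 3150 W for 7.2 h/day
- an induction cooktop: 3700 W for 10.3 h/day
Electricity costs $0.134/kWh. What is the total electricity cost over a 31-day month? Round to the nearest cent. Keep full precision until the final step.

LED light strip: 21.6 W × 6.4 h × 31 d = 4,285 Wh = 4.285 kWh
desktop computer: 255 W × 2.11 h × 31 d = 16,680 Wh = 16.68 kWh
server rack: 3150 W × 7.2 h × 31 d = 703,080 Wh = 703.1 kWh
induction cooktop: 3700 W × 10.3 h × 31 d = 1,181,410 Wh = 1,181 kWh
Total energy = 4.285 + 16.68 + 703.1 + 1,181 = 1,905 kWh
Cost = 1,905 kWh × $0.134 = $255.33

$255.33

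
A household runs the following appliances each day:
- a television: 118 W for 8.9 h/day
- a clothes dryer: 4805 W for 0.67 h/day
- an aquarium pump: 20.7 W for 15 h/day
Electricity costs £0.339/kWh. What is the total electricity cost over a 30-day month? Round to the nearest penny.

£46.58

television: 118 W × 8.9 h × 30 d = 31,506 Wh = 31.51 kWh
clothes dryer: 4805 W × 0.67 h × 30 d = 96,581 Wh = 96.58 kWh
aquarium pump: 20.7 W × 15 h × 30 d = 9,315 Wh = 9.315 kWh
Total energy = 31.51 + 96.58 + 9.315 = 137.4 kWh
Cost = 137.4 kWh × £0.339 = £46.58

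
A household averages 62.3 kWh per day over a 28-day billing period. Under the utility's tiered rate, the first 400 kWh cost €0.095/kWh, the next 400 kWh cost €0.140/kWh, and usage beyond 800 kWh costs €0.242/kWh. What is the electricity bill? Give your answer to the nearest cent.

Usage = 62.3 kWh/day × 28 days = 1744.4 kWh
First 400 kWh × €0.095 = €38.00
Next 400 kWh × €0.140 = €56.00
Remaining 944.4 kWh × €0.242 = €228.54
Total = €322.54

€322.54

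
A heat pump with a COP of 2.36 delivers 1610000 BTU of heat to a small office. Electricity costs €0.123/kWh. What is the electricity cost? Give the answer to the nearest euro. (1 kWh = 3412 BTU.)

€25

Heat delivered = 1,610,000 BTU / 3412 = 471.9 kWh
Electrical input = 471.9 kWh / 2.36 = 199.9 kWh
Cost = 199.9 × €0.123/kWh = €24.59 ≈ €25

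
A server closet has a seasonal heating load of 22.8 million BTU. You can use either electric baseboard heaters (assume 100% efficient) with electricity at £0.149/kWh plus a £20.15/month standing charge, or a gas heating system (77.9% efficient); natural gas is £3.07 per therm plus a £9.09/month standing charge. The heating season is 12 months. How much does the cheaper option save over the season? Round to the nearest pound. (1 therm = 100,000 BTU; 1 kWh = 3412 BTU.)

Heat load = 22.8 × 10⁶ BTU = 22,800,000 BTU
Gas: input = 22,800,000 / 0.779 = 29,268,293 BTU = 292.7 therm → 292.7 × £3.07 = £898.54; + 12 × £9.09 standing = £1,007.62
Electric: 22,800,000 BTU / 3412 = 6,682 kWh → × £0.149 = £995.66; + 12 × £20.15 standing = £1,237.46
Difference = |£1,007.62 − £1,237.46| = £229.85 ≈ £230

£230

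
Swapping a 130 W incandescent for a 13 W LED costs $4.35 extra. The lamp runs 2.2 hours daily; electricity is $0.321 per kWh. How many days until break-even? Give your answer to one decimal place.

52.6 days

Power saved = 130 − 13 = 117 W
Daily energy saved = 117 W × 2.2 h = 257.4 Wh = 0.2574 kWh
Daily savings = 0.2574 × $0.321 = $0.0826
Payback = $4.35 / $0.0826 per day = 52.65 days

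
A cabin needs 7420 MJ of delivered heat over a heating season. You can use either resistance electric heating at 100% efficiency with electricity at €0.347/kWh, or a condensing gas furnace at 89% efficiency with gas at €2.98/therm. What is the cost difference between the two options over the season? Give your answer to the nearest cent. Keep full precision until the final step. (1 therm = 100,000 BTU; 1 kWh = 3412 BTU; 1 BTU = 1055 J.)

Heat load = 7420 MJ = 7,420,000,000 J / 1055 = 7,033,175 BTU
Gas: input = 7,033,175 / 0.89 = 7,902,444 BTU = 79.02 therm → 79.02 × €2.98 = €235.49
Electric: 7,033,175 BTU / 3412 = 2,061 kWh → × €0.347 = €715.27
Difference = |€235.49 − €715.27| = €479.78

€479.78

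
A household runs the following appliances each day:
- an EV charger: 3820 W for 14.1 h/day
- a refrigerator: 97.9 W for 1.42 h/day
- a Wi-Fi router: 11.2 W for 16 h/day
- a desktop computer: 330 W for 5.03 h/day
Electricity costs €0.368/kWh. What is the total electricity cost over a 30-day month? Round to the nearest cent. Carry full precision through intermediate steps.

€616.47

EV charger: 3820 W × 14.1 h × 30 d = 1,615,860 Wh = 1,616 kWh
refrigerator: 97.9 W × 1.42 h × 30 d = 4,171 Wh = 4.171 kWh
Wi-Fi router: 11.2 W × 16 h × 30 d = 5,376 Wh = 5.376 kWh
desktop computer: 330 W × 5.03 h × 30 d = 49,797 Wh = 49.8 kWh
Total energy = 1,616 + 4.171 + 5.376 + 49.8 = 1,675 kWh
Cost = 1,675 kWh × €0.368 = €616.47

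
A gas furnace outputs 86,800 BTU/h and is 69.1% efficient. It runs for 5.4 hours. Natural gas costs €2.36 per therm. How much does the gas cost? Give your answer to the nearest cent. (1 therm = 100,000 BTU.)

€16.01

Heat delivered = 86,800 BTU/h × 5.4 h = 468,720 BTU
Gas input = 468,720 / 0.691 = 678,321 BTU
= 678,321 / 100,000 = 6.783 therm
Cost = 6.783 × €2.36/therm = €16.01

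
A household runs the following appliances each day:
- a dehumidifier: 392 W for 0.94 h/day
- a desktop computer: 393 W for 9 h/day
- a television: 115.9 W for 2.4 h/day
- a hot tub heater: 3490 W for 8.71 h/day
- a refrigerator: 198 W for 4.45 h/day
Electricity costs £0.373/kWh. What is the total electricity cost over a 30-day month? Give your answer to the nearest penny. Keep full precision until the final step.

dehumidifier: 392 W × 0.94 h × 30 d = 11,054 Wh = 11.05 kWh
desktop computer: 393 W × 9 h × 30 d = 106,110 Wh = 106.1 kWh
television: 115.9 W × 2.4 h × 30 d = 8,345 Wh = 8.345 kWh
hot tub heater: 3490 W × 8.71 h × 30 d = 911,937 Wh = 911.9 kWh
refrigerator: 198 W × 4.45 h × 30 d = 26,433 Wh = 26.43 kWh
Total energy = 11.05 + 106.1 + 8.345 + 911.9 + 26.43 = 1,064 kWh
Cost = 1,064 kWh × £0.373 = £396.83

£396.83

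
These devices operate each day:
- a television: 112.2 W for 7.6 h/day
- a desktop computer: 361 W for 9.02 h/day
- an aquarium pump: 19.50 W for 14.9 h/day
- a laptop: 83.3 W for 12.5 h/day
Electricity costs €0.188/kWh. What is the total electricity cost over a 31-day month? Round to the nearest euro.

€32

television: 112.2 W × 7.6 h × 31 d = 26,434 Wh = 26.43 kWh
desktop computer: 361 W × 9.02 h × 31 d = 100,943 Wh = 100.9 kWh
aquarium pump: 19.50 W × 14.9 h × 31 d = 9,007 Wh = 9.007 kWh
laptop: 83.3 W × 12.5 h × 31 d = 32,279 Wh = 32.28 kWh
Total energy = 26.43 + 100.9 + 9.007 + 32.28 = 168.7 kWh
Cost = 168.7 kWh × €0.188 = €31.71 ≈ €32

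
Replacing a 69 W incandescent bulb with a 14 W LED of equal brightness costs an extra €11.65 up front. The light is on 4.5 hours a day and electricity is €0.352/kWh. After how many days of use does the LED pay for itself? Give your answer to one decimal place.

133.7 days

Power saved = 69 − 14 = 55 W
Daily energy saved = 55 W × 4.5 h = 247.5 Wh = 0.2475 kWh
Daily savings = 0.2475 × €0.352 = €0.0871
Payback = €11.65 / €0.0871 per day = 133.7 days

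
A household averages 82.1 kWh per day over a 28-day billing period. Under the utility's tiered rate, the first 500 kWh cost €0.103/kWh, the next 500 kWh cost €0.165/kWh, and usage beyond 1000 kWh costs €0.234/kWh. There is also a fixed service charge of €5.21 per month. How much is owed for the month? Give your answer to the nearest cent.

€443.13

Usage = 82.1 kWh/day × 28 days = 2298.8 kWh
First 500 kWh × €0.103 = €51.50
Next 500 kWh × €0.165 = €82.50
Remaining 1298.8 kWh × €0.234 = €303.92
Energy charge = €437.92; + service €5.21 = €443.13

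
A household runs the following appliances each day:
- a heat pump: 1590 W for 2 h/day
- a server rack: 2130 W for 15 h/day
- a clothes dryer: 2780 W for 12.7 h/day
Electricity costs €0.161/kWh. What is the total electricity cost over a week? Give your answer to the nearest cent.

heat pump: 1590 W × 2 h × 7 d = 22,260 Wh = 22.26 kWh
server rack: 2130 W × 15 h × 7 d = 223,650 Wh = 223.7 kWh
clothes dryer: 2780 W × 12.7 h × 7 d = 247,142 Wh = 247.1 kWh
Total energy = 22.26 + 223.7 + 247.1 = 493.1 kWh
Cost = 493.1 kWh × €0.161 = €79.38

€79.38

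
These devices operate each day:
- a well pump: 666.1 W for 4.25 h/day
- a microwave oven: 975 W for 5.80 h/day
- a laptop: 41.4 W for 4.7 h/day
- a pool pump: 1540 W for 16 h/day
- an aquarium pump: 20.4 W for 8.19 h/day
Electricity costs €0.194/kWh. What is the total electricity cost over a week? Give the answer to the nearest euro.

€45

well pump: 666.1 W × 4.25 h × 7 d = 19,816 Wh = 19.82 kWh
microwave oven: 975 W × 5.80 h × 7 d = 39,585 Wh = 39.59 kWh
laptop: 41.4 W × 4.7 h × 7 d = 1,362 Wh = 1.362 kWh
pool pump: 1540 W × 16 h × 7 d = 172,480 Wh = 172.5 kWh
aquarium pump: 20.4 W × 8.19 h × 7 d = 1,170 Wh = 1.17 kWh
Total energy = 19.82 + 39.59 + 1.362 + 172.5 + 1.17 = 234.4 kWh
Cost = 234.4 kWh × €0.194 = €45.48 ≈ €45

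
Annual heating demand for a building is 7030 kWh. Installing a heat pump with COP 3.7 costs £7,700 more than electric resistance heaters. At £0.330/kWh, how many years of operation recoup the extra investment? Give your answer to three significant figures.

Resistance: 7030 kWh × £0.330 = £2,319.90/yr
Heat pump: 7030 / 3.7 = 1900 kWh in → × £0.330 = £627.00/yr
Annual savings = £1,692.90
Payback = £7,700 / £1,692.90 = 4.55 years

4.55 years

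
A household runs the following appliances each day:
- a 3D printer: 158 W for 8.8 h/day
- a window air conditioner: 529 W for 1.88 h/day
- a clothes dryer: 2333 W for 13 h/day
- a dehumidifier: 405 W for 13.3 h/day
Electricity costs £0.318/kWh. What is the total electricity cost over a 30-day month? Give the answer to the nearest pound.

3D printer: 158 W × 8.8 h × 30 d = 41,712 Wh = 41.71 kWh
window air conditioner: 529 W × 1.88 h × 30 d = 29,836 Wh = 29.84 kWh
clothes dryer: 2333 W × 13 h × 30 d = 909,870 Wh = 909.9 kWh
dehumidifier: 405 W × 13.3 h × 30 d = 161,595 Wh = 161.6 kWh
Total energy = 41.71 + 29.84 + 909.9 + 161.6 = 1,143 kWh
Cost = 1,143 kWh × £0.318 = £363.48 ≈ £363

£363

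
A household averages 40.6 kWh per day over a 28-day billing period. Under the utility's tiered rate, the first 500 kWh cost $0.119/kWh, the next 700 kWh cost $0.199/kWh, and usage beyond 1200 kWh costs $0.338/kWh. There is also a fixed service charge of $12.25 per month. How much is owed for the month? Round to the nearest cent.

$198.47

Usage = 40.6 kWh/day × 28 days = 1136.8 kWh
First 500 kWh × $0.119 = $59.50
Next 636.8 kWh × $0.199 = $126.72
Remaining tier: 0 kWh (not reached)
Energy charge = $186.22; + service $12.25 = $198.47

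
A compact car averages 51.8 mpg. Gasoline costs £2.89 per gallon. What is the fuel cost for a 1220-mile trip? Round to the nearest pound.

Fuel = 1220 mi / 51.8 mpg = 23.55 gal
Cost = 23.55 gal × £2.89/gal = £68.07 ≈ £68

£68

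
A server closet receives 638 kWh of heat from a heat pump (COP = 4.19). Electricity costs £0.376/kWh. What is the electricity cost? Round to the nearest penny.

Electrical input = 638 kWh / 4.19 = 152.3 kWh
Cost = 152.3 × £0.376/kWh = £57.25

£57.25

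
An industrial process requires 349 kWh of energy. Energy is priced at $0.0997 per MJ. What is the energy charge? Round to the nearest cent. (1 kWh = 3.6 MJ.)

349 kWh × (3.6 MJ/kWh) = 1,256 MJ
Cost = 1,256 MJ × $0.0997/MJ = $125.26

$125.26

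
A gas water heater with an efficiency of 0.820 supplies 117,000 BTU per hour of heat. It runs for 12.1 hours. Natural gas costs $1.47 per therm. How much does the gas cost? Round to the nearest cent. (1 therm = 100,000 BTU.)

Heat delivered = 117,000 BTU/h × 12.1 h = 1,415,700 BTU
Gas input = 1,415,700 / 0.820 = 1,726,463 BTU
= 1,726,463 / 100,000 = 17.26 therm
Cost = 17.26 × $1.47/therm = $25.38

$25.38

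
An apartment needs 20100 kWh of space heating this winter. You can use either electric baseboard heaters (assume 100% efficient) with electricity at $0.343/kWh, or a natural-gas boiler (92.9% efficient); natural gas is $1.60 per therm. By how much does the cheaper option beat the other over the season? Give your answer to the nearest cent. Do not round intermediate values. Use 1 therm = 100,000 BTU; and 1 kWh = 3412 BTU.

Heat load = 20100 kWh × 3412 = 68,581,200 BTU
Gas: input = 68,581,200 / 0.929 = 73,822,605 BTU = 738.2 therm → 738.2 × $1.60 = $1,181.16
Electric: 68,581,200 BTU / 3412 = 20,100 kWh → × $0.343 = $6,894.30
Difference = |$1,181.16 − $6,894.30| = $5,713.14

$5713.14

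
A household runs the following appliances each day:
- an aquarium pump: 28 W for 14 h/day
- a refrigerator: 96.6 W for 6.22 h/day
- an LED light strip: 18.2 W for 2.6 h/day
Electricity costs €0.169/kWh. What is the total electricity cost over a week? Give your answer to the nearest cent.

aquarium pump: 28 W × 14 h × 7 d = 2,744 Wh = 2.744 kWh
refrigerator: 96.6 W × 6.22 h × 7 d = 4,206 Wh = 4.206 kWh
LED light strip: 18.2 W × 2.6 h × 7 d = 331 Wh = 0.3312 kWh
Total energy = 2.744 + 4.206 + 0.3312 = 7.281 kWh
Cost = 7.281 kWh × €0.169 = €1.23

€1.23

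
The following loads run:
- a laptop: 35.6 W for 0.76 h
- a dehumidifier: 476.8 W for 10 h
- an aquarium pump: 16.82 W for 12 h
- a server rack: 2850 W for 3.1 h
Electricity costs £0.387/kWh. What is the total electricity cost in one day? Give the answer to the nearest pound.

laptop: 35.6 W × 0.76 h = 27 Wh = 0.02706 kWh
dehumidifier: 476.8 W × 10 h = 4,768 Wh = 4.768 kWh
aquarium pump: 16.82 W × 12 h = 202 Wh = 0.2018 kWh
server rack: 2850 W × 3.1 h = 8,835 Wh = 8.835 kWh
Total energy = 0.02706 + 4.768 + 0.2018 + 8.835 = 13.83 kWh
Cost = 13.83 kWh × £0.387 = £5.35 ≈ £5

£5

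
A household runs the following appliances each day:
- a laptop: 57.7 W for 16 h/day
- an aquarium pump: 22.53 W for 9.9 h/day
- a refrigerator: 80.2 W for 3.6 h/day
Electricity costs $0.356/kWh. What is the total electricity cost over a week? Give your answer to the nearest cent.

laptop: 57.7 W × 16 h × 7 d = 6,462 Wh = 6.462 kWh
aquarium pump: 22.53 W × 9.9 h × 7 d = 1,561 Wh = 1.561 kWh
refrigerator: 80.2 W × 3.6 h × 7 d = 2,021 Wh = 2.021 kWh
Total energy = 6.462 + 1.561 + 2.021 = 10.04 kWh
Cost = 10.04 kWh × $0.356 = $3.58

$3.58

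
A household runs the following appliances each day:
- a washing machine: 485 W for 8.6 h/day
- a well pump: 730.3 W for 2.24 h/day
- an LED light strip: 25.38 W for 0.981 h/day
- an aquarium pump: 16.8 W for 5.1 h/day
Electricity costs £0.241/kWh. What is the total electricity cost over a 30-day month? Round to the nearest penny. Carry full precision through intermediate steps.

washing machine: 485 W × 8.6 h × 30 d = 125,130 Wh = 125.1 kWh
well pump: 730.3 W × 2.24 h × 30 d = 49,076 Wh = 49.08 kWh
LED light strip: 25.38 W × 0.981 h × 30 d = 747 Wh = 0.7469 kWh
aquarium pump: 16.8 W × 5.1 h × 30 d = 2,570 Wh = 2.57 kWh
Total energy = 125.1 + 49.08 + 0.7469 + 2.57 = 177.5 kWh
Cost = 177.5 kWh × £0.241 = £42.78

£42.78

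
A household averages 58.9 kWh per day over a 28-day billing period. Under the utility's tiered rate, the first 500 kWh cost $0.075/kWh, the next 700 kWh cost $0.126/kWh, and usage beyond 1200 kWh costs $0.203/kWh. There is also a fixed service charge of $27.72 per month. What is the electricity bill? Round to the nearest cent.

Usage = 58.9 kWh/day × 28 days = 1649.2 kWh
First 500 kWh × $0.075 = $37.50
Next 700 kWh × $0.126 = $88.20
Remaining 449.2 kWh × $0.203 = $91.19
Energy charge = $216.89; + service $27.72 = $244.61

$244.61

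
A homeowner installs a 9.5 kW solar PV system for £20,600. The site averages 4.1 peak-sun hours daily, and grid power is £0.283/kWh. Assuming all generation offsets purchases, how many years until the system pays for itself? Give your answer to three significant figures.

5.12 years

Daily generation = 9.5 kW × 4.1 h = 38.95 kWh
Annual generation = 38.95 × 365 = 14217 kWh
Annual savings = 14217 × £0.283 = £4,023.34
Payback = £20,600 / £4,023.34 = 5.12 years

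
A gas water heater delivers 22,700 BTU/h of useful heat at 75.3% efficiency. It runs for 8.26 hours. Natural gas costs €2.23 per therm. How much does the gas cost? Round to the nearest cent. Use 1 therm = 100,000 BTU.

€5.55

Heat delivered = 22,700 BTU/h × 8.26 h = 187,502 BTU
Gas input = 187,502 / 0.753 = 249,007 BTU
= 249,007 / 100,000 = 2.49 therm
Cost = 2.49 × €2.23/therm = €5.55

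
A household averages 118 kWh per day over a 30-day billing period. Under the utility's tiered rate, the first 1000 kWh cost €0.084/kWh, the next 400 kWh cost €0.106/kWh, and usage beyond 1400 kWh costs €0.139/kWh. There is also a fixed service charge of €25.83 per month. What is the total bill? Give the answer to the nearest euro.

€450

Usage = 118 kWh/day × 30 days = 3540 kWh
First 1000 kWh × €0.084 = €84.00
Next 400 kWh × €0.106 = €42.40
Remaining 2140 kWh × €0.139 = €297.46
Energy charge = €423.86; + service €25.83 = €449.69 ≈ €450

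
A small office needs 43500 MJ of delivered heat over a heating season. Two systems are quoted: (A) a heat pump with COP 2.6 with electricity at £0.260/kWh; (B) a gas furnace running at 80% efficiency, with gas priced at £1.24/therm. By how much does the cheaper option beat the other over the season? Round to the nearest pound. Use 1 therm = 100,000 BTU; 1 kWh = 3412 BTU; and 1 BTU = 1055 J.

£569

Heat load = 43500 MJ = 43,500,000,000 J / 1055 = 41,232,227 BTU
Gas: input = 41,232,227 / 0.80 = 51,540,284 BTU = 515.4 therm → 515.4 × £1.24 = £639.10
Heat pump: 41,232,227 BTU / 3412 = 12,080 kWh heat; / 2.6 = 4,648 kWh in → × £0.260 = £1,208.45
Difference = |£639.10 − £1,208.45| = £569.35 ≈ £569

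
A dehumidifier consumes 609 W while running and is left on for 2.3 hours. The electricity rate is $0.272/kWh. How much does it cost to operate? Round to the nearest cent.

Energy = 609 W × 2.3 h = 1,401 Wh = 1.401 kWh
Cost = 1.401 kWh × $0.272/kWh = $0.38

$0.38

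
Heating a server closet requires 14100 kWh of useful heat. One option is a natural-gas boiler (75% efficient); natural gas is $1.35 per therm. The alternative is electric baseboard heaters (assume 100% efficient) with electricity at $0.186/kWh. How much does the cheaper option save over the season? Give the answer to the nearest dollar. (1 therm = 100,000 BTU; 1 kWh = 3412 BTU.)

Heat load = 14100 kWh × 3412 = 48,109,200 BTU
Gas: input = 48,109,200 / 0.75 = 64,145,600 BTU = 641.5 therm → 641.5 × $1.35 = $865.97
Electric: 48,109,200 BTU / 3412 = 14,100 kWh → × $0.186 = $2,622.60
Difference = |$865.97 − $2,622.60| = $1,756.63 ≈ $1757

$1757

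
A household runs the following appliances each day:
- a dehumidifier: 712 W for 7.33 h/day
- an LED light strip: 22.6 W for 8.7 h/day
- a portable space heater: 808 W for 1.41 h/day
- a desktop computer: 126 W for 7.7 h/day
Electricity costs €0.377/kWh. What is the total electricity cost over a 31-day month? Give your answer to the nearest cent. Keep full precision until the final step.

dehumidifier: 712 W × 7.33 h × 31 d = 161,788 Wh = 161.8 kWh
LED light strip: 22.6 W × 8.7 h × 31 d = 6,095 Wh = 6.095 kWh
portable space heater: 808 W × 1.41 h × 31 d = 35,318 Wh = 35.32 kWh
desktop computer: 126 W × 7.7 h × 31 d = 30,076 Wh = 30.08 kWh
Total energy = 161.8 + 6.095 + 35.32 + 30.08 = 233.3 kWh
Cost = 233.3 kWh × €0.377 = €87.95

€87.95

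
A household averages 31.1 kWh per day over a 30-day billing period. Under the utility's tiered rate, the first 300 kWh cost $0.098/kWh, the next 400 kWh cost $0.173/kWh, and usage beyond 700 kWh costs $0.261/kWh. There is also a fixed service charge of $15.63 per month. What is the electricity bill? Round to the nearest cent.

Usage = 31.1 kWh/day × 30 days = 933 kWh
First 300 kWh × $0.098 = $29.40
Next 400 kWh × $0.173 = $69.20
Remaining 233 kWh × $0.261 = $60.81
Energy charge = $159.41; + service $15.63 = $175.04

$175.04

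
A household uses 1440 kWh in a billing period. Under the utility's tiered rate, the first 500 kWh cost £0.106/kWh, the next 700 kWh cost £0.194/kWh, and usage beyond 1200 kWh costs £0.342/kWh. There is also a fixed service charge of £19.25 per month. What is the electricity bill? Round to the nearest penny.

First 500 kWh × £0.106 = £53.00
Next 700 kWh × £0.194 = £135.80
Remaining 240 kWh × £0.342 = £82.08
Energy charge = £270.88; + service £19.25 = £290.13

£290.13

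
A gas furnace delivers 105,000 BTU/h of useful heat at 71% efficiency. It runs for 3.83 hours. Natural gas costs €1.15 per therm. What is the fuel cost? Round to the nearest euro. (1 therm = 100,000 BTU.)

€7

Heat delivered = 105,000 BTU/h × 3.83 h = 402,150 BTU
Gas input = 402,150 / 0.71 = 566,408 BTU
= 566,408 / 100,000 = 5.664 therm
Cost = 5.664 × €1.15/therm = €6.51 ≈ €7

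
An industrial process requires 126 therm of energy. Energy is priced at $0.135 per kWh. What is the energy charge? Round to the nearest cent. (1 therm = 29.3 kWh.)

126 therm × (29.3 kWh/therm) = 3,692 kWh
Cost = 3,692 kWh × $0.135/kWh = $498.39

$498.39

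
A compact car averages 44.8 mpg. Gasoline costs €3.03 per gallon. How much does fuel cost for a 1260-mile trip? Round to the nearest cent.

€85.22

Fuel = 1260 mi / 44.8 mpg = 28.13 gal
Cost = 28.13 gal × €3.03/gal = €85.22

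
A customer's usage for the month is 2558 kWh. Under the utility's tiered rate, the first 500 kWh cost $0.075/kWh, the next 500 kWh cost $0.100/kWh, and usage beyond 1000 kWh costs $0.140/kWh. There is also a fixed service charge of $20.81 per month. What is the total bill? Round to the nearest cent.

$326.43

First 500 kWh × $0.075 = $37.50
Next 500 kWh × $0.100 = $50.00
Remaining 1558 kWh × $0.140 = $218.12
Energy charge = $305.62; + service $20.81 = $326.43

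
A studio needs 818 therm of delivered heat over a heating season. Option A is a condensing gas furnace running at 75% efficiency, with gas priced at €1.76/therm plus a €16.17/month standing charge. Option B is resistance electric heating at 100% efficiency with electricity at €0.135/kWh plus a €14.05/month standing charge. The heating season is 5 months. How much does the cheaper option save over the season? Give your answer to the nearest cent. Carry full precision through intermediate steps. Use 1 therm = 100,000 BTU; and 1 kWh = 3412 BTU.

Heat load = 818 therm × 100,000 = 81,800,000 BTU
Gas: input = 81,800,000 / 0.75 = 109,066,667 BTU = 1,091 therm → 1,091 × €1.76 = €1,919.57; + 5 × €16.17 standing = €2,000.42
Electric: 81,800,000 BTU / 3412 = 23,970 kWh → × €0.135 = €3,236.52; + 5 × €14.05 standing = €3,306.77
Difference = |€2,000.42 − €3,306.77| = €1,306.34

€1306.34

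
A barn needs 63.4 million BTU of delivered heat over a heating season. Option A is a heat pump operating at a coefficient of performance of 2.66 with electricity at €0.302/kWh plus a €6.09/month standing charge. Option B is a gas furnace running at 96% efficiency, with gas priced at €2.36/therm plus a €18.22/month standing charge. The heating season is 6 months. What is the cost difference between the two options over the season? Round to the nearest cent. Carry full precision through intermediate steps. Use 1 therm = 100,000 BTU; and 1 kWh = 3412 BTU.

€478.26

Heat load = 63.4 × 10⁶ BTU = 63,400,000 BTU
Gas: input = 63,400,000 / 0.96 = 66,041,667 BTU = 660.4 therm → 660.4 × €2.36 = €1,558.58; + 6 × €18.22 standing = €1,667.90
Heat pump: 63,400,000 BTU / 3412 = 18,580 kWh heat; / 2.66 = 6,986 kWh in → × €0.302 = €2,109.63; + 6 × €6.09 standing = €2,146.17
Difference = |€1,667.90 − €2,146.17| = €478.26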